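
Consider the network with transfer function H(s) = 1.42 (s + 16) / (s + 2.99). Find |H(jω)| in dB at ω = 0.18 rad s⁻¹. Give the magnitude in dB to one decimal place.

|j0.18 + 16| = √(0.18² + 16²) = 16
|j0.18 + 2.99| = √(0.18² + 2.99²) = 2.995
|H(j0.18)| = 1.42 × 16 / 2.995 = 7.5854
20 log₁₀(7.5854) = 17.60 dB

17.6 dB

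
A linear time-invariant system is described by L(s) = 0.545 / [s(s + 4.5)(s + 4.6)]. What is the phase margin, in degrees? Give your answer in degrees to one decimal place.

89.3°

Gain crossover: |L(jω)| = 1 at ω ≈ 0.0263 rad/sec.
∠L(j0.0263) = −90° − arctan(0.0263/4.5) − arctan(0.0263/4.6) ≈ -90.66°
PM = 180° + (-90.66°) = 89.34°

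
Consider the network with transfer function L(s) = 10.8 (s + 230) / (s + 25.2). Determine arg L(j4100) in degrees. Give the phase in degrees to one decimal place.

-2.9°

∠(j4100 + 230) = arctan(4100/230) = 86.79°
∠(j4100 + 25.2) = arctan(4100/25.2) = 89.65°
∠L(j4100) = 86.79° − 89.65° = -2.86°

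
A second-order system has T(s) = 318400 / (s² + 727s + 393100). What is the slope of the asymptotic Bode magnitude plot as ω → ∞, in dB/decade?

-40 dB/decade

With 0 zeros and 2 poles, the high-frequency asymptotic slope is 20 × (0 − 2) = -40 dB/decade.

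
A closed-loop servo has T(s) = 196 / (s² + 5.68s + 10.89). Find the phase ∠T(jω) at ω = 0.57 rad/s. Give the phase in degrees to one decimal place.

∠[(j0.57)² + 5.68(j0.57) + 10.89] = ∠[10.565 + j3.2376] = 17.04°
∠T(j0.57) = −17.04° = -17.04°

-17.0 deg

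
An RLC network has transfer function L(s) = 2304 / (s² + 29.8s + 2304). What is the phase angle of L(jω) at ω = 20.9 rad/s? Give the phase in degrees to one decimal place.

-18.4°

∠[(j20.9)² + 29.8(j20.9) + 2304] = ∠[1867.2 + j622.82] = 18.45°
∠L(j20.9) = −18.45° = -18.45°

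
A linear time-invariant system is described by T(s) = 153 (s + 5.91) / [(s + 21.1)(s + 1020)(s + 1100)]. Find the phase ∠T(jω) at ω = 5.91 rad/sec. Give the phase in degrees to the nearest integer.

∠(j5.91 + 5.91) = arctan(5.91/5.91) = 45.00°
∠(j5.91 + 21.1) = arctan(5.91/21.1) = 15.65°
∠(j5.91 + 1020) = arctan(5.91/1020) = 0.33°
∠(j5.91 + 1100) = arctan(5.91/1100) = 0.31°
∠T(j5.91) = 45.00° − (15.65° + 0.33° + 0.31°) = 28.71°

29 deg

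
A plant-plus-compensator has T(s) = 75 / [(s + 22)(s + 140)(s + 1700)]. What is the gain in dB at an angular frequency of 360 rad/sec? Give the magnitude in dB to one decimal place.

|j360 + 22| = √(360² + 22²) = 360.7
|j360 + 140| = √(360² + 140²) = 386.3
|j360 + 1700| = √(360² + 1700²) = 1738
|T(j360)| = 75 / (360.7 × 386.3 × 1738) = 3.0981e-07
20 log₁₀(3.0981e-07) = -130.18 dB

-130.2 dB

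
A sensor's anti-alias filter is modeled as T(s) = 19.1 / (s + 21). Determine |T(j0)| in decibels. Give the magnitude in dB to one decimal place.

-0.8 dB

T(0) = 19.1 / 21 = 0.90952
20 log₁₀(0.90952) = -0.82 dB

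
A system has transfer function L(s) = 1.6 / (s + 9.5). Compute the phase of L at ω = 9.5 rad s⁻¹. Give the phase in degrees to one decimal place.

∠(j9.5 + 9.5) = arctan(9.5/9.5) = 45.00°
∠L(j9.5) = −45.00° = -45.00°

-45.0°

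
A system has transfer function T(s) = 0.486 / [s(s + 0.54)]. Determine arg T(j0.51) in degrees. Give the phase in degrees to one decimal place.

-133.4°

∠(j0.51 + 0.54) = arctan(0.51/0.54) = 43.36°
∠(j0.51) = 90.00°
∠T(j0.51) = − (43.36° + 90.00°) = -133.36°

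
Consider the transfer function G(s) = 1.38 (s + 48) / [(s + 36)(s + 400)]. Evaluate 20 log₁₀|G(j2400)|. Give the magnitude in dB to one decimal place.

-64.9 dB

|j2400 + 48| = √(2400² + 48²) = 2400
|j2400 + 36| = √(2400² + 36²) = 2400
|j2400 + 400| = √(2400² + 400²) = 2433
|G(j2400)| = 1.38 × 2400 / (2400 × 2433) = 0.00056723
20 log₁₀(0.00056723) = -64.92 dB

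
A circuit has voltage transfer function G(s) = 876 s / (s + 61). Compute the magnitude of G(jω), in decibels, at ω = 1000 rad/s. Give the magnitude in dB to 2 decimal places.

|j1000| = 1000
|j1000 + 61| = √(1000² + 61²) = 1002
|G(j1000)| = 876 × 1000 / 1002 = 874.37
20 log₁₀(874.37) = 58.834 dB

58.83 dB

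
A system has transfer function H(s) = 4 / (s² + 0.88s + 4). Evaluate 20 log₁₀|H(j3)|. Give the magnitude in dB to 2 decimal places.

|(j3)² + 0.88(j3) + 4| = |-5 + j2.64| = 5.654
|H(j3)| = 4 / 5.654 = 0.70744
20 log₁₀(0.70744) = -3.006 dB

-3.01 dB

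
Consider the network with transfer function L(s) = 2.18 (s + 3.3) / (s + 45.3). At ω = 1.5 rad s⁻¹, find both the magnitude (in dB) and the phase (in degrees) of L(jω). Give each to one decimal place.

|j1.5 + 3.3| = √(1.5² + 3.3²) = 3.625
|j1.5 + 45.3| = √(1.5² + 45.3²) = 45.32
|L(j1.5)| = 2.18 × 3.625 / 45.32 = 0.17435
20 log₁₀(0.17435) = -15.17 dB
∠(j1.5 + 3.3) = arctan(1.5/3.3) = 24.44°
∠(j1.5 + 45.3) = arctan(1.5/45.3) = 1.90°
∠L(j1.5) = 24.44° − 1.90° = 22.55°

|L| = -15.2 dB, ∠L = 22.5°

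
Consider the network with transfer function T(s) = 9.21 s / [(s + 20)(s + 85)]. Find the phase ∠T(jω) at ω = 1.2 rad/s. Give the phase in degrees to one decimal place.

85.8°

∠(j1.2) = 90.00°
∠(j1.2 + 20) = arctan(1.2/20) = 3.43°
∠(j1.2 + 85) = arctan(1.2/85) = 0.81°
∠T(j1.2) = 90.00° − (3.43° + 0.81°) = 85.76°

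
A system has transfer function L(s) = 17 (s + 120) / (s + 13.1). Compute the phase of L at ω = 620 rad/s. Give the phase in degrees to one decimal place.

-9.7 deg

∠(j620 + 120) = arctan(620/120) = 79.05°
∠(j620 + 13.1) = arctan(620/13.1) = 88.79°
∠L(j620) = 79.05° − 88.79° = -9.74°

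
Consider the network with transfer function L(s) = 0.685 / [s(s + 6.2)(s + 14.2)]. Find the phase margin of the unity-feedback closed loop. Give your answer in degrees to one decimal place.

89.9°

Gain crossover: |L(jω)| = 1 at ω ≈ 0.00778 rad s⁻¹.
∠L(j0.00778) = −90° − arctan(0.00778/6.2) − arctan(0.00778/14.2) ≈ -90.10°
PM = 180° + (-90.10°) = 89.90°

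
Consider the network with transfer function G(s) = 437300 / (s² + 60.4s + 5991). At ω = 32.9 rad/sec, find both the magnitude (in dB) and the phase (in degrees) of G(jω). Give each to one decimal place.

|G| = 38.3 dB, ∠G = -22.0 deg

|(j32.9)² + 60.4(j32.9) + 5991| = |4908.6 + j1987.2| = 5296
|G(j32.9)| = 437300 / 5296 = 82.578
20 log₁₀(82.578) = 38.34 dB
∠[(j32.9)² + 60.4(j32.9) + 5991] = ∠[4908.6 + j1987.2] = 22.04°
∠G(j32.9) = −22.04° = -22.04°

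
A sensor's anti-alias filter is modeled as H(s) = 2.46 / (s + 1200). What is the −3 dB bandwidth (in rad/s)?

1200 rad/s

For a single-pole low-pass, the −3 dB point is at the pole: ω = 1200 rad/s.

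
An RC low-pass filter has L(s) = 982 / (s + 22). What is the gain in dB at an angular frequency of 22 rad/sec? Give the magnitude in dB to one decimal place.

30.0 dB

|j22 + 22| = √(22² + 22²) = 31.11
|L(j22)| = 982 / 31.11 = 31.563
20 log₁₀(31.563) = 29.98 dB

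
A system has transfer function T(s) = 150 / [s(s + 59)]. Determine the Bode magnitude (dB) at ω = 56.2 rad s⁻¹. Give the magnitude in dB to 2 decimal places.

-29.69 dB

|j56.2 + 59| = √(56.2² + 59²) = 81.48
|j56.2| = 56.2
|T(j56.2)| = 150 / (81.48 × 56.2) = 0.032756
20 log₁₀(0.032756) = -29.694 dB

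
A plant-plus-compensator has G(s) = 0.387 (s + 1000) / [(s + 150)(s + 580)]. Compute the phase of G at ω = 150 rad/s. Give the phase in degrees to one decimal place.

-51.0 deg

∠(j150 + 1000) = arctan(150/1000) = 8.53°
∠(j150 + 150) = arctan(150/150) = 45.00°
∠(j150 + 580) = arctan(150/580) = 14.50°
∠G(j150) = 8.53° − (45.00° + 14.50°) = -50.97°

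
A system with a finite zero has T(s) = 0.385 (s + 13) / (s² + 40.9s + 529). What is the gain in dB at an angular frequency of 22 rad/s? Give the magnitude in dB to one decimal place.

|j22 + 13| = √(22² + 13²) = 25.55
|(j22)² + 40.9(j22) + 529| = |45 + j899.8| = 900.9
|T(j22)| = 0.385 × 25.55 / 900.9 = 0.01092
20 log₁₀(0.01092) = -39.24 dB

-39.2 dB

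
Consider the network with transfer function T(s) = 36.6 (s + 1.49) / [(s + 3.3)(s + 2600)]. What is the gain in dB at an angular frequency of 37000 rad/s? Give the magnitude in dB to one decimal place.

|j37000 + 1.49| = √(37000² + 1.49²) = 3.7e+04
|j37000 + 3.3| = √(37000² + 3.3²) = 3.7e+04
|j37000 + 2600| = √(37000² + 2600²) = 3.709e+04
|T(j37000)| = 36.6 × 3.7e+04 / (3.7e+04 × 3.709e+04) = 0.00098676
20 log₁₀(0.00098676) = -60.12 dB

-60.1 dB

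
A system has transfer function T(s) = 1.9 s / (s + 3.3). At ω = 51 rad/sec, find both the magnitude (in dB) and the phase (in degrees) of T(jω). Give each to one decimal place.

|j51| = 51
|j51 + 3.3| = √(51² + 3.3²) = 51.11
|T(j51)| = 1.9 × 51 / 51.11 = 1.896
20 log₁₀(1.896) = 5.56 dB
∠(j51) = 90.00°
∠(j51 + 3.3) = arctan(51/3.3) = 86.30°
∠T(j51) = 90.00° − 86.30° = 3.70°

|T| = 5.6 dB, ∠T = 3.7 deg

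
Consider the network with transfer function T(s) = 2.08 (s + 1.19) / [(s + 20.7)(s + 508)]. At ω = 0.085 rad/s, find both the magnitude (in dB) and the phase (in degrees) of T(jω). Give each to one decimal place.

|j0.085 + 1.19| = √(0.085² + 1.19²) = 1.193
|j0.085 + 20.7| = √(0.085² + 20.7²) = 20.7
|j0.085 + 508| = √(0.085² + 508²) = 508
|T(j0.085)| = 2.08 × 1.193 / (20.7 × 508) = 0.00023598
20 log₁₀(0.00023598) = -72.54 dB
∠(j0.085 + 1.19) = arctan(0.085/1.19) = 4.09°
∠(j0.085 + 20.7) = arctan(0.085/20.7) = 0.24°
∠(j0.085 + 508) = arctan(0.085/508) = 0.01°
∠T(j0.085) = 4.09° − (0.24° + 0.01°) = 3.84°

|T| = -72.5 dB, ∠T = 3.8 deg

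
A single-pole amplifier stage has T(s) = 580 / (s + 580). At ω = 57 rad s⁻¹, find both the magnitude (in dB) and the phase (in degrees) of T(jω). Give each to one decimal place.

|j57 + 580| = √(57² + 580²) = 582.8
|T(j57)| = 580 / 582.8 = 0.99521
20 log₁₀(0.99521) = -0.04 dB
∠(j57 + 580) = arctan(57/580) = 5.61°
∠T(j57) = −5.61° = -5.61°

|T| = -0.0 dB, ∠T = -5.6°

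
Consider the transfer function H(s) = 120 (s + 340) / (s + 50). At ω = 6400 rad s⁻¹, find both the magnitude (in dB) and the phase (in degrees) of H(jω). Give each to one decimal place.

|H| = 41.6 dB, ∠H = -2.6 deg

|j6400 + 340| = √(6400² + 340²) = 6409
|j6400 + 50| = √(6400² + 50²) = 6400
|H(j6400)| = 120 × 6409 / 6400 = 120.17
20 log₁₀(120.17) = 41.60 dB
∠(j6400 + 340) = arctan(6400/340) = 86.96°
∠(j6400 + 50) = arctan(6400/50) = 89.55°
∠H(j6400) = 86.96° − 89.55° = -2.59°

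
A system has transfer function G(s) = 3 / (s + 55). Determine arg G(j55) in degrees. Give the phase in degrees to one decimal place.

∠(j55 + 55) = arctan(55/55) = 45.00°
∠G(j55) = −45.00° = -45.00°

-45.0°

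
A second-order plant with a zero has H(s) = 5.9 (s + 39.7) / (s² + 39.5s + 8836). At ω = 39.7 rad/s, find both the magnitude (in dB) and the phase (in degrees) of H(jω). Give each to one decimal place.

|H| = -27.0 dB, ∠H = 32.8 deg

|j39.7 + 39.7| = √(39.7² + 39.7²) = 56.14
|(j39.7)² + 39.5(j39.7) + 8836| = |7259.9 + j1568.2| = 7427
|H(j39.7)| = 5.9 × 56.14 / 7427 = 0.044599
20 log₁₀(0.044599) = -27.01 dB
∠(j39.7 + 39.7) = arctan(39.7/39.7) = 45.00°
∠[(j39.7)² + 39.5(j39.7) + 8836] = ∠[7259.9 + j1568.2] = 12.19°
∠H(j39.7) = 45.00° − 12.19° = 32.81°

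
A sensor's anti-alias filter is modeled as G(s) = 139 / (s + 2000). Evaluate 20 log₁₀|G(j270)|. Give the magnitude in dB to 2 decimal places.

|j270 + 2000| = √(270² + 2000²) = 2018
|G(j270)| = 139 / 2018 = 0.068875
20 log₁₀(0.068875) = -23.239 dB

-23.24 dB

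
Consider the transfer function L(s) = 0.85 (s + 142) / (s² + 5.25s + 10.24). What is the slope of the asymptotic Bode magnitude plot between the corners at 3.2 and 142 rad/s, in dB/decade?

-40 dB/decade

In this band the factors already past their corner are: complex pole pair at ωₙ ≈ 3.2; net slope = -40 dB/decade.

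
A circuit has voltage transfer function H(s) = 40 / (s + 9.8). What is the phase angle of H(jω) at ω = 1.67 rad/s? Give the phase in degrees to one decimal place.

∠(j1.67 + 9.8) = arctan(1.67/9.8) = 9.67°
∠H(j1.67) = −9.67° = -9.67°

-9.7 deg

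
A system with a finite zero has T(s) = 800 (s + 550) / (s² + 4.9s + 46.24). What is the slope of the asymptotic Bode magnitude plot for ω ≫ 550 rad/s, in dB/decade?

With 1 zero and 2 poles, the high-frequency asymptotic slope is 20 × (1 − 2) = -20 dB/decade.

-20 dB/decade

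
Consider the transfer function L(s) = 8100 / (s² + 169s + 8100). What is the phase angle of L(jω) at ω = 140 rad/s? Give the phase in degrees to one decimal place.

-115.9°

∠[(j140)² + 169(j140) + 8100] = ∠[-11500 + j23660] = 115.92°
∠L(j140) = −115.92° = -115.92°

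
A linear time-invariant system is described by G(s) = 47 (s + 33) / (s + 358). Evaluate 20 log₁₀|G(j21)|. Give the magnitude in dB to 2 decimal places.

14.20 dB

|j21 + 33| = √(21² + 33²) = 39.12
|j21 + 358| = √(21² + 358²) = 358.6
|G(j21)| = 47 × 39.12 / 358.6 = 5.1264
20 log₁₀(5.1264) = 14.196 dB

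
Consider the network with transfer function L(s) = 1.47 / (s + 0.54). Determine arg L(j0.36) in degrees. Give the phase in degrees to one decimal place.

∠(j0.36 + 0.54) = arctan(0.36/0.54) = 33.69°
∠L(j0.36) = −33.69° = -33.69°

-33.7°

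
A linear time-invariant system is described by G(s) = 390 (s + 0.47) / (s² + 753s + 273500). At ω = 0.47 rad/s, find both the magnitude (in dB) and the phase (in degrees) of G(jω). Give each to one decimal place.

|j0.47 + 0.47| = √(0.47² + 0.47²) = 0.6647
|(j0.47)² + 753(j0.47) + 273500| = |2.735e+05 + j353.91| = 2.735e+05
|G(j0.47)| = 390 × 0.6647 / 2.735e+05 = 0.00094781
20 log₁₀(0.00094781) = -60.47 dB
∠(j0.47 + 0.47) = arctan(0.47/0.47) = 45.00°
∠[(j0.47)² + 753(j0.47) + 273500] = ∠[2.735e+05 + j353.91] = 0.07°
∠G(j0.47) = 45.00° − 0.07° = 44.93°

|G| = -60.5 dB, ∠G = 44.9 deg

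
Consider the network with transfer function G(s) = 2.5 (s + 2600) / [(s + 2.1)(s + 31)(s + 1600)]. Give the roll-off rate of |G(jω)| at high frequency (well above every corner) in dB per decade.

With 1 zero and 3 poles, the high-frequency asymptotic slope is 20 × (1 − 3) = -40 dB/decade.

-40 dB/decade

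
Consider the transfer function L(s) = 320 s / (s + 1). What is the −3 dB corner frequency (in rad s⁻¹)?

1 rad s⁻¹

For a single-pole high-pass, the −3 dB point is at the pole: ω = 1 rad s⁻¹.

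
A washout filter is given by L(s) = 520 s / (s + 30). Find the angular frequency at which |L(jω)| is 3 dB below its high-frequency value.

30 rad/s

For a single-pole high-pass, the −3 dB point is at the pole: ω = 30 rad/s.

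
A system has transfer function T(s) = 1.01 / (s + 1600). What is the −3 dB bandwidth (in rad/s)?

For a single-pole low-pass, the −3 dB point is at the pole: ω = 1600 rad/s.

1600 rad/s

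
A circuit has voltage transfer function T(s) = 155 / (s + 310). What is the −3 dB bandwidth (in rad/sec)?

310 rad/sec

For a single-pole low-pass, the −3 dB point is at the pole: ω = 310 rad/sec.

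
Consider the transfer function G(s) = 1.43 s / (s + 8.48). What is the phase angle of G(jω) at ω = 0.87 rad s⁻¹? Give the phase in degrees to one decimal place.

∠(j0.87) = 90.00°
∠(j0.87 + 8.48) = arctan(0.87/8.48) = 5.86°
∠G(j0.87) = 90.00° − 5.86° = 84.14°

84.1°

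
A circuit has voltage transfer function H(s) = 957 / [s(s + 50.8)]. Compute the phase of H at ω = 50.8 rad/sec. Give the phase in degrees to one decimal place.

∠(j50.8 + 50.8) = arctan(50.8/50.8) = 45.00°
∠(j50.8) = 90.00°
∠H(j50.8) = − (45.00° + 90.00°) = -135.00°

-135.0°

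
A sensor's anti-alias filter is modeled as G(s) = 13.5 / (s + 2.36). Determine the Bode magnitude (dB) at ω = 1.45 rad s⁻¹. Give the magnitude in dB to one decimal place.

13.8 dB

|j1.45 + 2.36| = √(1.45² + 2.36²) = 2.77
|G(j1.45)| = 13.5 / 2.77 = 4.8739
20 log₁₀(4.8739) = 13.76 dB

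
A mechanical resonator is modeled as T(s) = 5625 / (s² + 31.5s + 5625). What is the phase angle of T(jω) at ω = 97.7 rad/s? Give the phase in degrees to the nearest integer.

-142°

∠[(j97.7)² + 31.5(j97.7) + 5625] = ∠[-3920.3 + j3077.6] = 141.87°
∠T(j97.7) = −141.87° = -141.87°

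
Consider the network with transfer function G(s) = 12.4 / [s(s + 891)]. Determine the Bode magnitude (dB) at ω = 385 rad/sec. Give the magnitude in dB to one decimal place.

|j385 + 891| = √(385² + 891²) = 970.6
|j385| = 385
|G(j385)| = 12.4 / (970.6 × 385) = 3.3183e-05
20 log₁₀(3.3183e-05) = -89.58 dB

-89.6 dB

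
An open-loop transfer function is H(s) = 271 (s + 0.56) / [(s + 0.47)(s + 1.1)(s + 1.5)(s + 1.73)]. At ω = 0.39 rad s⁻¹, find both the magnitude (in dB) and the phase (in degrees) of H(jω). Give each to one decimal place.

|H| = 39.5 dB, ∠H = -51.6°

|j0.39 + 0.56| = √(0.39² + 0.56²) = 0.6824
|j0.39 + 0.47| = √(0.39² + 0.47²) = 0.6107
|j0.39 + 1.1| = √(0.39² + 1.1²) = 1.167
|j0.39 + 1.5| = √(0.39² + 1.5²) = 1.55
|j0.39 + 1.73| = √(0.39² + 1.73²) = 1.773
|H(j0.39)| = 271 × 0.6824 / (0.6107 × 1.167 × 1.55 × 1.773) = 94.397
20 log₁₀(94.397) = 39.50 dB
∠(j0.39 + 0.56) = arctan(0.39/0.56) = 34.85°
∠(j0.39 + 0.47) = arctan(0.39/0.47) = 39.69°
∠(j0.39 + 1.1) = arctan(0.39/1.1) = 19.52°
∠(j0.39 + 1.5) = arctan(0.39/1.5) = 14.57°
∠(j0.39 + 1.73) = arctan(0.39/1.73) = 12.70°
∠H(j0.39) = 34.85° − (39.69° + 19.52° + 14.57° + 12.70°) = -51.63°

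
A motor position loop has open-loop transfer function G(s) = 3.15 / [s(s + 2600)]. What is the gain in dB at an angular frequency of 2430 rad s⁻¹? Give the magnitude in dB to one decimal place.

-128.8 dB

|j2430 + 2600| = √(2430² + 2600²) = 3559
|j2430| = 2430
|G(j2430)| = 3.15 / (3559 × 2430) = 3.6425e-07
20 log₁₀(3.6425e-07) = -128.77 dB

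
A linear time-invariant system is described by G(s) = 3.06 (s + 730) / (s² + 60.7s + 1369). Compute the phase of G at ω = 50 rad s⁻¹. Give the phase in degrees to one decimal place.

∠(j50 + 730) = arctan(50/730) = 3.92°
∠[(j50)² + 60.7(j50) + 1369] = ∠[-1131 + j3035] = 110.44°
∠G(j50) = 3.92° − 110.44° = -106.52°

-106.5°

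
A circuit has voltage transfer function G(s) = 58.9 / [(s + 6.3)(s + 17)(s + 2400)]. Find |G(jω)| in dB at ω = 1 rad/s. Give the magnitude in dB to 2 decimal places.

|j1 + 6.3| = √(1² + 6.3²) = 6.379
|j1 + 17| = √(1² + 17²) = 17.03
|j1 + 2400| = √(1² + 2400²) = 2400
|G(j1)| = 58.9 / (6.379 × 17.03 × 2400) = 0.00022592
20 log₁₀(0.00022592) = -72.921 dB

-72.92 dB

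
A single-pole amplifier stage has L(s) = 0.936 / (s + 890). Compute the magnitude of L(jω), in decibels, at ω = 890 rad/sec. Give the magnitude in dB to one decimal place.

|j890 + 890| = √(890² + 890²) = 1259
|L(j890)| = 0.936 / 1259 = 0.00074365
20 log₁₀(0.00074365) = -62.57 dB

-62.6 dB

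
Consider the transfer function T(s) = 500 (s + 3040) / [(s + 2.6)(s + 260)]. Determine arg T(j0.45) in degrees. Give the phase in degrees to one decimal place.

∠(j0.45 + 3040) = arctan(0.45/3040) = 0.01°
∠(j0.45 + 2.6) = arctan(0.45/2.6) = 9.82°
∠(j0.45 + 260) = arctan(0.45/260) = 0.10°
∠T(j0.45) = 0.01° − (9.82° + 0.10°) = -9.91°

-9.9°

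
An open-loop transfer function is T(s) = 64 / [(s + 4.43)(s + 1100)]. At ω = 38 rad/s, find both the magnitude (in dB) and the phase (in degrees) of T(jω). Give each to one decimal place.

|j38 + 4.43| = √(38² + 4.43²) = 38.26
|j38 + 1100| = √(38² + 1100²) = 1101
|T(j38)| = 64 / (38.26 × 1101) = 0.0015199
20 log₁₀(0.0015199) = -56.36 dB
∠(j38 + 4.43) = arctan(38/4.43) = 83.35°
∠(j38 + 1100) = arctan(38/1100) = 1.98°
∠T(j38) = − (83.35° + 1.98°) = -85.33°

|T| = -56.4 dB, ∠T = -85.3°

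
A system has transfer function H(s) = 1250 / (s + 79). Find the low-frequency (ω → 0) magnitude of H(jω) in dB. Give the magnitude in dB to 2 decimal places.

23.99 dB

H(0) = 1250 / 79 = 15.823
20 log₁₀(15.823) = 23.986 dB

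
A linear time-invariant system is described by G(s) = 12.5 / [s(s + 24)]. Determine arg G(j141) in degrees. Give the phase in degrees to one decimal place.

-170.3 deg

∠(j141 + 24) = arctan(141/24) = 80.34°
∠(j141) = 90.00°
∠G(j141) = − (80.34° + 90.00°) = -170.34°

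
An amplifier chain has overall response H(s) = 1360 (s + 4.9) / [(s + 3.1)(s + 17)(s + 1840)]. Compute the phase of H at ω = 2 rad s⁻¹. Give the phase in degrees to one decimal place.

-17.4°

∠(j2 + 4.9) = arctan(2/4.9) = 22.20°
∠(j2 + 3.1) = arctan(2/3.1) = 32.83°
∠(j2 + 17) = arctan(2/17) = 6.71°
∠(j2 + 1840) = arctan(2/1840) = 0.06°
∠H(j2) = 22.20° − (32.83° + 6.71° + 0.06°) = -17.40°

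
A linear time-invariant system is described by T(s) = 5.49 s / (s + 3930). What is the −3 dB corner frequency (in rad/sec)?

3930 rad/sec

For a single-pole high-pass, the −3 dB point is at the pole: ω = 3930 rad/sec.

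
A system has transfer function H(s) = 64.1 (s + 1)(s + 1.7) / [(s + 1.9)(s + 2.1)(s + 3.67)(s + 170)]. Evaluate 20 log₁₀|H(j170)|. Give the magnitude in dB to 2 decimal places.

|j170 + 1| = √(170² + 1²) = 170
|j170 + 1.7| = √(170² + 1.7²) = 170
|j170 + 1.9| = √(170² + 1.9²) = 170
|j170 + 2.1| = √(170² + 2.1²) = 170
|j170 + 3.67| = √(170² + 3.67²) = 170
|j170 + 170| = √(170² + 170²) = 240.4
|H(j170)| = 64.1 × 170 × 170 / (170 × 170 × 170 × 240.4) = 0.0015679
20 log₁₀(0.0015679) = -56.094 dB

-56.09 dB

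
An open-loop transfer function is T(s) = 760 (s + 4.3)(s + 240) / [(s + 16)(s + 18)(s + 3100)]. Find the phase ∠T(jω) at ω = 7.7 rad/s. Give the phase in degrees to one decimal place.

13.7°

∠(j7.7 + 4.3) = arctan(7.7/4.3) = 60.82°
∠(j7.7 + 240) = arctan(7.7/240) = 1.84°
∠(j7.7 + 16) = arctan(7.7/16) = 25.70°
∠(j7.7 + 18) = arctan(7.7/18) = 23.16°
∠(j7.7 + 3100) = arctan(7.7/3100) = 0.14°
∠T(j7.7) = 60.82° + 1.84° − (25.70° + 23.16° + 0.14°) = 13.66°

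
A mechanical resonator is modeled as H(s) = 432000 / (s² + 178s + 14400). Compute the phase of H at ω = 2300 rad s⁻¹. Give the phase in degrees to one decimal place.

∠[(j2300)² + 178(j2300) + 14400] = ∠[-5.2756e+06 + j4.094e+05] = 175.56°
∠H(j2300) = −175.56° = -175.56°

-175.6°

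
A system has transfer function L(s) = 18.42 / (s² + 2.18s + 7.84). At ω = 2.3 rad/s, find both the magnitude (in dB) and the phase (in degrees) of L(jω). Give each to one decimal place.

|(j2.3)² + 2.18(j2.3) + 7.84| = |2.55 + j5.014| = 5.625
|L(j2.3)| = 18.42 / 5.625 = 3.2746
20 log₁₀(3.2746) = 10.30 dB
∠[(j2.3)² + 2.18(j2.3) + 7.84] = ∠[2.55 + j5.014] = 63.04°
∠L(j2.3) = −63.04° = -63.04°

|L| = 10.3 dB, ∠L = -63.0 deg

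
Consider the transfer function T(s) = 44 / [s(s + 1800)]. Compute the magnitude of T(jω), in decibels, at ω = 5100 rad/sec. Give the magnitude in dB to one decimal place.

|j5100 + 1800| = √(5100² + 1800²) = 5408
|j5100| = 5100
|T(j5100)| = 44 / (5408 × 5100) = 1.5952e-06
20 log₁₀(1.5952e-06) = -115.94 dB

-115.9 dB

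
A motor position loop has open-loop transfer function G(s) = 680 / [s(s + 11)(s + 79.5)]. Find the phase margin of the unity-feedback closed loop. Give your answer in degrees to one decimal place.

Gain crossover: |G(jω)| = 1 at ω ≈ 0.776 rad s⁻¹.
∠G(j0.776) = −90° − arctan(0.776/11) − arctan(0.776/79.5) ≈ -94.59°
PM = 180° + (-94.59°) = 85.41°

85.4°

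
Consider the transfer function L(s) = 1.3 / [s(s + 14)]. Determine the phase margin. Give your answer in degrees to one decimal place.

Gain crossover: |L(jω)| = 1 at ω ≈ 0.0929 rad s⁻¹.
∠L(j0.0929) = −90° − arctan(0.0929/14) ≈ -90.38°
PM = 180° + (-90.38°) = 89.62°

89.6°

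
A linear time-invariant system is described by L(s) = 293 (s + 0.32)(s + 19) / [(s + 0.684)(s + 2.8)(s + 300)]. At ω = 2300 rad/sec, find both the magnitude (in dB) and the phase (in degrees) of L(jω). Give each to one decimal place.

|L| = -18.0 dB, ∠L = -83.0°

|j2300 + 0.32| = √(2300² + 0.32²) = 2300
|j2300 + 19| = √(2300² + 19²) = 2300
|j2300 + 0.684| = √(2300² + 0.684²) = 2300
|j2300 + 2.8| = √(2300² + 2.8²) = 2300
|j2300 + 300| = √(2300² + 300²) = 2319
|L(j2300)| = 293 × 2300 × 2300 / (2300 × 2300 × 2319) = 0.12633
20 log₁₀(0.12633) = -17.97 dB
∠(j2300 + 0.32) = arctan(2300/0.32) = 89.99°
∠(j2300 + 19) = arctan(2300/19) = 89.53°
∠(j2300 + 0.684) = arctan(2300/0.684) = 89.98°
∠(j2300 + 2.8) = arctan(2300/2.8) = 89.93°
∠(j2300 + 300) = arctan(2300/300) = 82.57°
∠L(j2300) = 89.99° + 89.53° − (89.98° + 89.93° + 82.57°) = -82.96°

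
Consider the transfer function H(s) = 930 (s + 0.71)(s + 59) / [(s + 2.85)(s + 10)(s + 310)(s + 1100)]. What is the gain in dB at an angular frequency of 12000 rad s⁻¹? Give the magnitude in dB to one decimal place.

-103.8 dB

|j12000 + 0.71| = √(12000² + 0.71²) = 1.2e+04
|j12000 + 59| = √(12000² + 59²) = 1.2e+04
|j12000 + 2.85| = √(12000² + 2.85²) = 1.2e+04
|j12000 + 10| = √(12000² + 10²) = 1.2e+04
|j12000 + 310| = √(12000² + 310²) = 1.2e+04
|j12000 + 1100| = √(12000² + 1100²) = 1.205e+04
|H(j12000)| = 930 × 1.2e+04 × 1.2e+04 / (1.2e+04 × 1.2e+04 × 1.2e+04 × 1.205e+04) = 6.4293e-06
20 log₁₀(6.4293e-06) = -103.84 dB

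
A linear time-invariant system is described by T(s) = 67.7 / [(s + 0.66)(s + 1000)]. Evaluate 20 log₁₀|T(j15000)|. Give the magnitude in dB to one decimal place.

|j15000 + 0.66| = √(15000² + 0.66²) = 1.5e+04
|j15000 + 1000| = √(15000² + 1000²) = 1.503e+04
|T(j15000)| = 67.7 / (1.5e+04 × 1.503e+04) = 3.0022e-07
20 log₁₀(3.0022e-07) = -130.45 dB

-130.5 dB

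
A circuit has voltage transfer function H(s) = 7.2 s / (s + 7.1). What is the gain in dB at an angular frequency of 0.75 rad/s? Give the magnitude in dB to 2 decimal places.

|j0.75| = 0.75
|j0.75 + 7.1| = √(0.75² + 7.1²) = 7.14
|H(j0.75)| = 7.2 × 0.75 / 7.14 = 0.75636
20 log₁₀(0.75636) = -2.425 dB

-2.43 dB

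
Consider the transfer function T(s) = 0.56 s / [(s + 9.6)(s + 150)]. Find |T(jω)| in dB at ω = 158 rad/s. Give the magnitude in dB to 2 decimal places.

-51.82 dB

|j158| = 158
|j158 + 9.6| = √(158² + 9.6²) = 158.3
|j158 + 150| = √(158² + 150²) = 217.9
|T(j158)| = 0.56 × 158 / (158.3 × 217.9) = 0.0025657
20 log₁₀(0.0025657) = -51.816 dB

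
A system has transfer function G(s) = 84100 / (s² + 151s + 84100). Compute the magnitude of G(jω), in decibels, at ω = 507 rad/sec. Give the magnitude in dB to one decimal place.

|(j507)² + 151(j507) + 84100| = |-1.7295e+05 + j76557| = 1.891e+05
|G(j507)| = 84100 / 1.891e+05 = 0.44465
20 log₁₀(0.44465) = -7.04 dB

-7.0 dB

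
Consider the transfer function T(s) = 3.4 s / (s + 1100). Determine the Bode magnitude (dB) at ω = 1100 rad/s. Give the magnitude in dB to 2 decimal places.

|j1100| = 1100
|j1100 + 1100| = √(1100² + 1100²) = 1556
|T(j1100)| = 3.4 × 1100 / 1556 = 2.4042
20 log₁₀(2.4042) = 7.619 dB

7.62 dB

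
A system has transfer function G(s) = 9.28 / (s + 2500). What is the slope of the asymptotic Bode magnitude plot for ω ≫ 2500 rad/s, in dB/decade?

With 0 zeros and 1 pole, the high-frequency asymptotic slope is 20 × (0 − 1) = -20 dB/decade.

-20 dB/decade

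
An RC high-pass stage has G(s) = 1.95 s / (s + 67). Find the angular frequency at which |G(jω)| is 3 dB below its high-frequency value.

67 rad s⁻¹

For a single-pole high-pass, the −3 dB point is at the pole: ω = 67 rad s⁻¹.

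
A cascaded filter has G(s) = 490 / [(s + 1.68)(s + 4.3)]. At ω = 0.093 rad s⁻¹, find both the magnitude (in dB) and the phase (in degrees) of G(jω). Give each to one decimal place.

|G| = 36.6 dB, ∠G = -4.4°

|j0.093 + 1.68| = √(0.093² + 1.68²) = 1.683
|j0.093 + 4.3| = √(0.093² + 4.3²) = 4.301
|G(j0.093)| = 490 / (1.683 × 4.301) = 67.71
20 log₁₀(67.71) = 36.61 dB
∠(j0.093 + 1.68) = arctan(0.093/1.68) = 3.17°
∠(j0.093 + 4.3) = arctan(0.093/4.3) = 1.24°
∠G(j0.093) = − (3.17° + 1.24°) = -4.41°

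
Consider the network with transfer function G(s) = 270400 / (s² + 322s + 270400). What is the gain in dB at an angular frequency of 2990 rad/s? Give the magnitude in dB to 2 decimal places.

-30.17 dB

|(j2990)² + 322(j2990) + 270400| = |-8.6697e+06 + j9.6278e+05| = 8.723e+06
|G(j2990)| = 270400 / 8.723e+06 = 0.030999
20 log₁₀(0.030999) = -30.173 dB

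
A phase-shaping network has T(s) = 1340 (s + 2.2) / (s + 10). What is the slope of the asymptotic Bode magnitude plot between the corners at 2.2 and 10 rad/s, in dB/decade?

In this band the factors already past their corner are: zero at 2.2; net slope = 20 dB/decade.

20 dB/decade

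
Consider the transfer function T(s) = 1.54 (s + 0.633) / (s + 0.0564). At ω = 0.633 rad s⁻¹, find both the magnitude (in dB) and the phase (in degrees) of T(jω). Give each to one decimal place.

|T| = 6.7 dB, ∠T = -39.9°

|j0.633 + 0.633| = √(0.633² + 0.633²) = 0.8952
|j0.633 + 0.0564| = √(0.633² + 0.0564²) = 0.6355
|T(j0.633)| = 1.54 × 0.8952 / 0.6355 = 2.1693
20 log₁₀(2.1693) = 6.73 dB
∠(j0.633 + 0.633) = arctan(0.633/0.633) = 45.00°
∠(j0.633 + 0.0564) = arctan(0.633/0.0564) = 84.91°
∠T(j0.633) = 45.00° − 84.91° = -39.91°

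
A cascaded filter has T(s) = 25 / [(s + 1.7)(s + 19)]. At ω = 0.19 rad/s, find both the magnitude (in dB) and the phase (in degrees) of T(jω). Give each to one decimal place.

|j0.19 + 1.7| = √(0.19² + 1.7²) = 1.711
|j0.19 + 19| = √(0.19² + 19²) = 19
|T(j0.19)| = 25 / (1.711 × 19) = 0.76917
20 log₁₀(0.76917) = -2.28 dB
∠(j0.19 + 1.7) = arctan(0.19/1.7) = 6.38°
∠(j0.19 + 19) = arctan(0.19/19) = 0.57°
∠T(j0.19) = − (6.38° + 0.57°) = -6.95°

|T| = -2.3 dB, ∠T = -7.0°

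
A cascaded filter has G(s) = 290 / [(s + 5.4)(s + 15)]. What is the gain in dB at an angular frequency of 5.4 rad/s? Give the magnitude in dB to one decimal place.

|j5.4 + 5.4| = √(5.4² + 5.4²) = 7.637
|j5.4 + 15| = √(5.4² + 15²) = 15.94
|G(j5.4)| = 290 / (7.637 × 15.94) = 2.382
20 log₁₀(2.382) = 7.54 dB

7.5 dB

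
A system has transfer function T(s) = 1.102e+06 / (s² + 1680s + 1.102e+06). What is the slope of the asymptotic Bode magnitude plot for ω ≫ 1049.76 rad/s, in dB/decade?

-40 dB/decade

With 0 zeros and 2 poles, the high-frequency asymptotic slope is 20 × (0 − 2) = -40 dB/decade.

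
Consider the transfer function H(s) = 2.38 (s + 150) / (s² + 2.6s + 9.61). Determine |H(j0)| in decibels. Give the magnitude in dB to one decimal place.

31.4 dB

H(0) = 2.38 × 150 / 9.61 = 37.149
20 log₁₀(37.149) = 31.40 dB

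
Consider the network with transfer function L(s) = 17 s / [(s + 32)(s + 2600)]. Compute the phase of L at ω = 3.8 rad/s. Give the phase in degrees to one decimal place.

∠(j3.8) = 90.00°
∠(j3.8 + 32) = arctan(3.8/32) = 6.77°
∠(j3.8 + 2600) = arctan(3.8/2600) = 0.08°
∠L(j3.8) = 90.00° − (6.77° + 0.08°) = 83.14°

83.1 deg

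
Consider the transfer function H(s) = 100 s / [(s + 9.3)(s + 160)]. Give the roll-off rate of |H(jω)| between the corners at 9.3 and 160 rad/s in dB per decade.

0 dB/decade

In this band the factors already past their corner are: 1 differentiator zero, pole at 9.3; net slope = 0 dB/decade.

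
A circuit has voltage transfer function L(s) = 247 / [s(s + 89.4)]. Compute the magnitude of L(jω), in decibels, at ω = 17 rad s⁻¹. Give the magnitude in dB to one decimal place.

-15.9 dB

|j17 + 89.4| = √(17² + 89.4²) = 91
|j17| = 17
|L(j17)| = 247 / (91 × 17) = 0.15966
20 log₁₀(0.15966) = -15.94 dB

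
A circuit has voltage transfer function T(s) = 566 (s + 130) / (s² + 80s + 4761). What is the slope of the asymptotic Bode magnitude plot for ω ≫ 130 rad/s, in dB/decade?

With 1 zero and 2 poles, the high-frequency asymptotic slope is 20 × (1 − 2) = -20 dB/decade.

-20 dB/decade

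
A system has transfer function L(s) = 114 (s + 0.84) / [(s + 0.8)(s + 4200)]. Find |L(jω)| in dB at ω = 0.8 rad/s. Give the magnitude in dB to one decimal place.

|j0.8 + 0.84| = √(0.8² + 0.84²) = 1.16
|j0.8 + 0.8| = √(0.8² + 0.8²) = 1.131
|j0.8 + 4200| = √(0.8² + 4200²) = 4200
|L(j0.8)| = 114 × 1.16 / (1.131 × 4200) = 0.02783
20 log₁₀(0.02783) = -31.11 dB

-31.1 dB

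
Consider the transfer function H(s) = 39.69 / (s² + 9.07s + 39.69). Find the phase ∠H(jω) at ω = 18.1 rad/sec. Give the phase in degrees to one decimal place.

-150.3°

∠[(j18.1)² + 9.07(j18.1) + 39.69] = ∠[-287.92 + j164.17] = 150.31°
∠H(j18.1) = −150.31° = -150.31°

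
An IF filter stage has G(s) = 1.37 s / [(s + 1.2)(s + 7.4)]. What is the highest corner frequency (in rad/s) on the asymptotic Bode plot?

7.4 rad/s

Break frequencies occur at each pole and zero magnitude: 1.2 rad/s, 7.4 rad/s.
The highest is 7.4 rad/s.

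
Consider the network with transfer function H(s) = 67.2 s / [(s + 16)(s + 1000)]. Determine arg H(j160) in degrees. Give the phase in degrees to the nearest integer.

∠(j160) = 90.00°
∠(j160 + 16) = arctan(160/16) = 84.29°
∠(j160 + 1000) = arctan(160/1000) = 9.09°
∠H(j160) = 90.00° − (84.29° + 9.09°) = -3.38°

-3°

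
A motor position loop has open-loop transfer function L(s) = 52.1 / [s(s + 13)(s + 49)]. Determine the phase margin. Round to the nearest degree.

90°

Gain crossover: |L(jω)| = 1 at ω ≈ 0.0818 rad/s.
∠L(j0.0818) = −90° − arctan(0.0818/13) − arctan(0.0818/49) ≈ -90.46°
PM = 180° + (-90.46°) = 89.54°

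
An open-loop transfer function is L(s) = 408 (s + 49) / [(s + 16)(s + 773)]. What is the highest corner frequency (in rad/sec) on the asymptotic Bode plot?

Break frequencies occur at each pole and zero magnitude: 16 rad/sec, 49 rad/sec, 773 rad/sec.
The highest is 773 rad/sec.

773 rad/sec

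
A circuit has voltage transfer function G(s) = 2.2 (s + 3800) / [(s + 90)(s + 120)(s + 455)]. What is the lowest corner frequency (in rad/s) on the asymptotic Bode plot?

Break frequencies occur at each pole and zero magnitude: 90 rad/s, 120 rad/s, 455 rad/s, 3800 rad/s.
The lowest is 90 rad/s.

90 rad/s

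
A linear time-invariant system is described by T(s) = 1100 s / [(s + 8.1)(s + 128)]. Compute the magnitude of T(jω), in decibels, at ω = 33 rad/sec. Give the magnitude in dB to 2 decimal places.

18.15 dB

|j33| = 33
|j33 + 8.1| = √(33² + 8.1²) = 33.98
|j33 + 128| = √(33² + 128²) = 132.2
|T(j33)| = 1100 × 33 / (33.98 × 132.2) = 8.0817
20 log₁₀(8.0817) = 18.150 dB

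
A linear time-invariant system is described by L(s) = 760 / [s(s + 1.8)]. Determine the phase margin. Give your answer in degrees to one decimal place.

3.7°

Gain crossover: |L(jω)| = 1 at ω ≈ 27.5 rad/s.
∠L(j27.5) = −90° − arctan(27.5/1.8) ≈ -176.26°
PM = 180° + (-176.26°) = 3.74°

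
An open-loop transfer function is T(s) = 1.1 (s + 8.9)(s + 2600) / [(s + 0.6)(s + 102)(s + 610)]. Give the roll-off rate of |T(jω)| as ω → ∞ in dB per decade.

-20 dB/decade

With 2 zeros and 3 poles, the high-frequency asymptotic slope is 20 × (2 − 3) = -20 dB/decade.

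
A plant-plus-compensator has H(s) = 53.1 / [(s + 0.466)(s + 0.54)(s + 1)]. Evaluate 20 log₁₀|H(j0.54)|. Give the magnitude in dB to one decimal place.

38.7 dB

|j0.54 + 0.466| = √(0.54² + 0.466²) = 0.7133
|j0.54 + 0.54| = √(0.54² + 0.54²) = 0.7637
|j0.54 + 1| = √(0.54² + 1²) = 1.136
|H(j0.54)| = 53.1 / (0.7133 × 0.7637 × 1.136) = 85.776
20 log₁₀(85.776) = 38.67 dB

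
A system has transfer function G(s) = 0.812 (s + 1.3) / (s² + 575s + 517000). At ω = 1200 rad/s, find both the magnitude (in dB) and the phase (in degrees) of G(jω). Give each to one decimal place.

|G| = -61.5 dB, ∠G = -53.3 deg

|j1200 + 1.3| = √(1200² + 1.3²) = 1200
|(j1200)² + 575(j1200) + 517000| = |-9.23e+05 + j6.9e+05| = 1.152e+06
|G(j1200)| = 0.812 × 1200 / 1.152e+06 = 0.00084554
20 log₁₀(0.00084554) = -61.46 dB
∠(j1200 + 1.3) = arctan(1200/1.3) = 89.94°
∠[(j1200)² + 575(j1200) + 517000] = ∠[-9.23e+05 + j6.9e+05] = 143.22°
∠G(j1200) = 89.94° − 143.22° = -53.28°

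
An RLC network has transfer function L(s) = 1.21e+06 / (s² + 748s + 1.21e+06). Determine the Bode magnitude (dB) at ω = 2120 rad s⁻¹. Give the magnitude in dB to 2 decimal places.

-9.58 dB

|(j2120)² + 748(j2120) + 1.21e+06| = |-3.2844e+06 + j1.5858e+06| = 3.647e+06
|L(j2120)| = 1.21e+06 / 3.647e+06 = 0.33176
20 log₁₀(0.33176) = -9.583 dB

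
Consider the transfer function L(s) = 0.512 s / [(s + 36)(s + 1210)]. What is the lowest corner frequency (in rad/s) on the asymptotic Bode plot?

36 rad/s

Break frequencies occur at each pole and zero magnitude: 36 rad/s, 1210 rad/s.
The lowest is 36 rad/s.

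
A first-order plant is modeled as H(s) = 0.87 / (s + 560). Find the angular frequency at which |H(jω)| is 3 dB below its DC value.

560 rad/s

For a single-pole low-pass, the −3 dB point is at the pole: ω = 560 rad/s.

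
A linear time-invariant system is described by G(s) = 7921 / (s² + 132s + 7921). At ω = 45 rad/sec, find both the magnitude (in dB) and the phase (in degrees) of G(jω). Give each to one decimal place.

|G| = -0.5 dB, ∠G = -45.2 deg

|(j45)² + 132(j45) + 7921| = |5896 + j5940| = 8369
|G(j45)| = 7921 / 8369 = 0.94643
20 log₁₀(0.94643) = -0.48 dB
∠[(j45)² + 132(j45) + 7921] = ∠[5896 + j5940] = 45.21°
∠G(j45) = −45.21° = -45.21°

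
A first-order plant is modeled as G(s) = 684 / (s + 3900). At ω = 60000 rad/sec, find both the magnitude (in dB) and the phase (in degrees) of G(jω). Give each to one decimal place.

|G| = -38.9 dB, ∠G = -86.3°

|j60000 + 3900| = √(60000² + 3900²) = 6.013e+04
|G(j60000)| = 684 / 6.013e+04 = 0.011376
20 log₁₀(0.011376) = -38.88 dB
∠(j60000 + 3900) = arctan(60000/3900) = 86.28°
∠G(j60000) = −86.28° = -86.28°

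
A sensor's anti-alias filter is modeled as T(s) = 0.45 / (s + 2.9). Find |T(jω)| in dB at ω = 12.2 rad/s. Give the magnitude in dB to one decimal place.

-28.9 dB

|j12.2 + 2.9| = √(12.2² + 2.9²) = 12.54
|T(j12.2)| = 0.45 / 12.54 = 0.035885
20 log₁₀(0.035885) = -28.90 dB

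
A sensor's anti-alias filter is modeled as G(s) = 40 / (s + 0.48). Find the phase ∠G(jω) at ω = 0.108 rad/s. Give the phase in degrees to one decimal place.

∠(j0.108 + 0.48) = arctan(0.108/0.48) = 12.68°
∠G(j0.108) = −12.68° = -12.68°

-12.7°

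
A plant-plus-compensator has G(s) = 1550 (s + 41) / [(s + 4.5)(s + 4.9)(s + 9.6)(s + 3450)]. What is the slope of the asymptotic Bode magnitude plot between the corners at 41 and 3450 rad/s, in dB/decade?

In this band the factors already past their corner are: zero at 41, pole at 4.5, pole at 4.9, pole at 9.6; net slope = -40 dB/decade.

-40 dB/decade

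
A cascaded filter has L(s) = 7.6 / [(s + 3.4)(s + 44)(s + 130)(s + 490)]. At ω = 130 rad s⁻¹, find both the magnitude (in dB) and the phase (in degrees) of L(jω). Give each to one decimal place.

|j130 + 3.4| = √(130² + 3.4²) = 130
|j130 + 44| = √(130² + 44²) = 137.2
|j130 + 130| = √(130² + 130²) = 183.8
|j130 + 490| = √(130² + 490²) = 507
|L(j130)| = 7.6 / (130 × 137.2 × 183.8 × 507) = 4.5688e-09
20 log₁₀(4.5688e-09) = -166.80 dB
∠(j130 + 3.4) = arctan(130/3.4) = 88.50°
∠(j130 + 44) = arctan(130/44) = 71.30°
∠(j130 + 130) = arctan(130/130) = 45.00°
∠(j130 + 490) = arctan(130/490) = 14.86°
∠L(j130) = − (88.50° + 71.30° + 45.00° + 14.86°) = -219.66°

|L| = -166.8 dB, ∠L = -219.7°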